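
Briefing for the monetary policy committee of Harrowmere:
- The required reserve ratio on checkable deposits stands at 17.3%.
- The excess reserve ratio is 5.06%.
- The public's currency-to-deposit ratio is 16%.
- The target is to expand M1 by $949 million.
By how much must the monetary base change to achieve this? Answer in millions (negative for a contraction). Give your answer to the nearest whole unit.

The money multiplier is m = (1 + c) / (rr + e + c) = (1 + 0.16) / (0.173 + 0.0506 + 0.16) ≈ 3.0240.
ΔMB = ΔM / m = (+949) / 3.0240 ≈ 313.8228 million.

$314 million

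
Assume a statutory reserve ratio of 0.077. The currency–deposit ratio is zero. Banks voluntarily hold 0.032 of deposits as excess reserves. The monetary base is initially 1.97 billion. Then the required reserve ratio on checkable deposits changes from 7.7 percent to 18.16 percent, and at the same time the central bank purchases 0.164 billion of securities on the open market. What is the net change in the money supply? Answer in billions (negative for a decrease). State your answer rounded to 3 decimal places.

-8.083 billion

Before: m₁ = 1 / (0.077 + 0.032) ≈ 9.17431, MB₁ = 1.97, so M₁ = 9.17431 × 1.97 ≈ 18.0734 billion.
After: m₂ = 1 / (0.1816 + 0.032) ≈ 4.68165, MB₂ = 1.97 + 0.164 = 2.134, so M₂ = 4.68165 × 2.134 ≈ 9.9906 billion.
ΔM = M₂ − M₁ = 9.9906 − 18.0734 = -8.0828 billion.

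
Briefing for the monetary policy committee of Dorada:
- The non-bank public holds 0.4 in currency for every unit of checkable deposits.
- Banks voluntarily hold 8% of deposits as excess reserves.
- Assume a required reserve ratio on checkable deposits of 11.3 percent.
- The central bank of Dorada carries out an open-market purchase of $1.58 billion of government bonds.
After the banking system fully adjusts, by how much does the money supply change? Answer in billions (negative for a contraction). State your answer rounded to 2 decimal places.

The money multiplier is m = (1 + c) / (rr + e + c) = (1 + 0.4) / (0.113 + 0.08 + 0.4) ≈ 2.3609.
The purchase adds 1.58 billion of base, so ΔM = m × ΔMB = 2.3609 × (+1.58) ≈ 3.7302 billion.

$3.73 billion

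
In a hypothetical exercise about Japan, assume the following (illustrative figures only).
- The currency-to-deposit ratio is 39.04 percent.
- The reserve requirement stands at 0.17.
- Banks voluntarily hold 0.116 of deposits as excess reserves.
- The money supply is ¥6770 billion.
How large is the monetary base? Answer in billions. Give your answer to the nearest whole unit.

The money multiplier is m = (1 + c) / (rr + e + c) = (1 + 0.3904) / (0.17 + 0.116 + 0.3904) ≈ 2.05559.
MB = M / m = 6770 / 2.05559 ≈ 3293.4583 billion.

¥3293 billion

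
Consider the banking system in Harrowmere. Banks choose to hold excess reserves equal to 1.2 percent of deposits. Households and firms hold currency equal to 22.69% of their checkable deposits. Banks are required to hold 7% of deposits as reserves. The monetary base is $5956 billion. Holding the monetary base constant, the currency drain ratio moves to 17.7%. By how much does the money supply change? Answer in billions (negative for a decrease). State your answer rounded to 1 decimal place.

Initially m₁ = (1 + 0.2269) / (0.07 + 0.012 + 0.2269) ≈ 3.971836, so M₁ = 3.971836 × 5956 ≈ 23656.2552 billion.
After the change m₂ = (1 + 0.177) / (0.07 + 0.012 + 0.177) ≈ 4.544402, so M₂ = 4.544402 × 5956 ≈ 27066.4583 billion.
ΔM = M₂ − M₁ = 27066.4583 − 23656.2552 = 3410.2031 billion.

$3410.2 billion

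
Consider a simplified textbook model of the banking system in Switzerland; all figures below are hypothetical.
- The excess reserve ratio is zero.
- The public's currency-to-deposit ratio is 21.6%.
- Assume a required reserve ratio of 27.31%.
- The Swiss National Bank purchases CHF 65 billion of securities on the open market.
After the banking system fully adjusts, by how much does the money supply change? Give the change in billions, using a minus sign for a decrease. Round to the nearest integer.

The money multiplier is m = (1 + c) / (rr + c) = (1 + 0.216) / (0.2731 + 0.216) ≈ 2.4862.
The purchase adds 65 billion of base, so ΔM = m × ΔMB = 2.4862 × (+65) = 161.603 billion.

CHF 162 billion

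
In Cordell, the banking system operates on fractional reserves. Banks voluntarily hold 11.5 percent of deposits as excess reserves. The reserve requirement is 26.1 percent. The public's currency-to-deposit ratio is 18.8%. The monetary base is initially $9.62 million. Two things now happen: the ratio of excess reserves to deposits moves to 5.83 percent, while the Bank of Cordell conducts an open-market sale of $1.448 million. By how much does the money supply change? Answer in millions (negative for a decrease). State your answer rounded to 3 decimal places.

Before: m₁ = (1 + 0.188) / (0.261 + 0.115 + 0.188) ≈ 2.10638, MB₁ = 9.62, so M₁ = 2.10638 × 9.62 ≈ 20.2634 million.
After: m₂ = (1 + 0.188) / (0.261 + 0.0583 + 0.188) ≈ 2.34181, MB₂ = 9.62 − 1.448 = 8.172, so M₂ = 2.34181 × 8.172 ≈ 19.1373 million.
ΔM = M₂ − M₁ = 19.1373 − 20.2634 = -1.1261 million.

-1.126 million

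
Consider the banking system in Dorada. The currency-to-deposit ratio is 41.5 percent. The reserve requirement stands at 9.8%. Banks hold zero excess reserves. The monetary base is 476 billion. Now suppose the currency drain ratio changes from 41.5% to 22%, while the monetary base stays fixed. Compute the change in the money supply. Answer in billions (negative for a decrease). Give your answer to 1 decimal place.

513.2 billion

Initially m₁ = (1 + 0.415) / (0.098 + 0.415) ≈ 2.75828, so M₁ = 2.75828 × 476 ≈ 1312.9413 billion.
After the change m₂ = (1 + 0.22) / (0.098 + 0.22) ≈ 3.83648, so M₂ = 3.83648 × 476 ≈ 1826.1645 billion.
ΔM = M₂ − M₁ = 1826.1645 − 1312.9413 = 513.2232 billion.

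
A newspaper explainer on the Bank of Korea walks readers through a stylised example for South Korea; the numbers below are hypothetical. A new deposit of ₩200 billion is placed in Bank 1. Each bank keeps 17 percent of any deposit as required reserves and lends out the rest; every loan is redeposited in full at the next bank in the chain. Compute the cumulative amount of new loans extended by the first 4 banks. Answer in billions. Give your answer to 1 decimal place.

Bank i lends (1 − rr)^i of the original deposit: Bank 1 lends 200·0.8300 = 166.0000, Bank 2 lends 200·0.8300² = 137.7800, and so on.
Summing a geometric series: total = 200·[0.8300·(1 − 0.8300^4) / (1 − 0.8300)] ≈ 513.0540 billion.

₩513.1 billion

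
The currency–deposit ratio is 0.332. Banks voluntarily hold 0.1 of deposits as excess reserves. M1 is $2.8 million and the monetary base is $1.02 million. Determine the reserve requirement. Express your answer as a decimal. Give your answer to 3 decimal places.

Using m = M/MB = 2.8/1.02 ≈ 2.745098. Since m = (1 + c)/(c + rr + e), the denominator satisfies c + rr + e = (1 + c)/m = (1 + 0.332) / 2.745098 ≈ 0.485229.
With c = 0.332 and e = 0.1, the reserve requirement is 0.485229 − 0.332 − 0.1 = 0.053229.

0.053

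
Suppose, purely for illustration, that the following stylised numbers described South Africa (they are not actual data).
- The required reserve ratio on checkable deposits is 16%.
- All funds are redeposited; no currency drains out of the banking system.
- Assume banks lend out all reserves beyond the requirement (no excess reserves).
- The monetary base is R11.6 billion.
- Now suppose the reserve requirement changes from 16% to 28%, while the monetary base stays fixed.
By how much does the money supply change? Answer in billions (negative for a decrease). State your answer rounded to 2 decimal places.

-31.07 billion

Initially m₁ = 1 / (0.16) = 6.25, so M₁ = 6.25 × 11.6 = 72.5 billion.
After the change m₂ = 1 / (0.28) ≈ 3.57143, so M₂ = 3.57143 × 11.6 ≈ 41.4286 billion.
ΔM = M₂ − M₁ = 41.4286 − 72.5 = -31.0714 billion.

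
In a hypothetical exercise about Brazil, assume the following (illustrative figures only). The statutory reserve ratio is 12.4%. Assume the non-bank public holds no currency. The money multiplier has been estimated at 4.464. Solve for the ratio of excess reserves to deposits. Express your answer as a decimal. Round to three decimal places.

0.100

Using m = 4.464. Since m = (1 + c)/(c + rr + e), the denominator satisfies c + rr + e = (1 + c)/m = (1 + 0) / 4.464 ≈ 0.224014.
With c = 0 and rr = 0.124, the ratio of excess reserves to deposits is 0.224014 − 0 − 0.124 = 0.100014.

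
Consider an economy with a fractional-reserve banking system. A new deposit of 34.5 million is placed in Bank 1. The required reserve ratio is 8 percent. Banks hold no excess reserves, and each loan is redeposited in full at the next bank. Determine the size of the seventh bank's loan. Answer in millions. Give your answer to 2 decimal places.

Each bank lends a fraction (1 − rr) = 0.9200 of the deposit it receives, so Bank 7 receives 34.5·0.9200^6 and lends 34.5·0.9200^7 ≈ 19.2457 million.

19.25 million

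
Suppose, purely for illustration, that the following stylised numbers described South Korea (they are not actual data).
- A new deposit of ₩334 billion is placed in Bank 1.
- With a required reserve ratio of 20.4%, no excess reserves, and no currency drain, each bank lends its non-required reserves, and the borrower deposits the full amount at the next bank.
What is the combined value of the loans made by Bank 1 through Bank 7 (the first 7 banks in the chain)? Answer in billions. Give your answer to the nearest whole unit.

Bank i lends (1 − rr)^i of the original deposit: Bank 1 lends 334·0.7960 = 265.8640, Bank 2 lends 334·0.7960² ≈ 211.6277, and so on.
Summing a geometric series: total = 334·[0.7960·(1 − 0.7960^7) / (1 − 0.7960)] ≈ 1039.3662 billion.

₩1039 billion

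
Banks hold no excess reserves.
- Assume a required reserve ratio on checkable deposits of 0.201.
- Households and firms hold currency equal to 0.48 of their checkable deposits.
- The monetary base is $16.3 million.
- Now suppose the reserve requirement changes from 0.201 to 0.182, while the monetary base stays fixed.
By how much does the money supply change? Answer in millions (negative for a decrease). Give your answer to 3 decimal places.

$1.017 million

Initially m₁ = (1 + 0.48) / (0.201 + 0.48) ≈ 2.173275, so M₁ = 2.173275 × 16.3 ≈ 35.4244 million.
After the change m₂ = (1 + 0.48) / (0.182 + 0.48) ≈ 2.235650, so M₂ = 2.235650 × 16.3 ≈ 36.4411 million.
ΔM = M₂ − M₁ = 36.4411 − 35.4244 = 1.0167 million.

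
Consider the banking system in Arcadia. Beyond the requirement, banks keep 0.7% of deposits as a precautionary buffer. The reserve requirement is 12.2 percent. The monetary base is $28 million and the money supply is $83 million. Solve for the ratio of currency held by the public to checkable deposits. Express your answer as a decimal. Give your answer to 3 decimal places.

Using m = M/MB = 83/28 ≈ 2.964286. From m = (1 + c)/(c + rr + e), rearranging gives 1 + c = m·(c + rr + e), so c·(1 − m) = m·(rr + e) − 1.
Hence c = [m·(rr + e) − 1]/(1 − m) = [2.964286 × (0.122 + 0.007) − 1] / (1 − 2.964286) ≈ 0.314418.

0.314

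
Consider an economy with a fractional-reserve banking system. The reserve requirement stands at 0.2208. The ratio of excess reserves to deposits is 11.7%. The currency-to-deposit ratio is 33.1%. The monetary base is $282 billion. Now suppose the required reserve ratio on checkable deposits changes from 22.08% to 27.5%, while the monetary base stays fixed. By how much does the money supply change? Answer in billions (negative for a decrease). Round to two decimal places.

-42.07 billion

Initially m₁ = (1 + 0.331) / (0.2208 + 0.117 + 0.331) ≈ 1.990132, so M₁ = 1.990132 × 282 ≈ 561.2172 billion.
After the change m₂ = (1 + 0.331) / (0.275 + 0.117 + 0.331) ≈ 1.840941, so M₂ = 1.840941 × 282 ≈ 519.1454 billion.
ΔM = M₂ − M₁ = 519.1454 − 561.2172 = -42.0718 billion.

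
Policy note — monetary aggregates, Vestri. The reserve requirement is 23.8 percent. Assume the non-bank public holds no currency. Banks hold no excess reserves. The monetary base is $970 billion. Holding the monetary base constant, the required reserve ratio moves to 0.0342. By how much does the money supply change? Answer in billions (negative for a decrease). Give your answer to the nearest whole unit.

$24287 billion

Initially m₁ = 1 / (0.238) ≈ 4.2017, so M₁ = 4.2017 × 970 = 4075.649 billion.
After the change m₂ = 1 / (0.0342) ≈ 29.2398, so M₂ = 29.2398 × 970 = 28362.606 billion.
ΔM = M₂ − M₁ = 28362.606 − 4075.649 = 24286.957 billion.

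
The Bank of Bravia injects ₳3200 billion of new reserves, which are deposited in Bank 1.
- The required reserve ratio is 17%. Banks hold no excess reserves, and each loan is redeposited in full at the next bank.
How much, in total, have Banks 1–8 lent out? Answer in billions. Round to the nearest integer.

Bank i lends (1 − rr)^i of the original deposit: Bank 1 lends 3200·0.8300 = 2656.0000, Bank 2 lends 3200·0.8300² = 2204.4800, and so on.
Summing a geometric series: total = 3200·[0.8300·(1 − 0.8300^8) / (1 − 0.8300)] ≈ 12104.6540 billion.

₳12105 billion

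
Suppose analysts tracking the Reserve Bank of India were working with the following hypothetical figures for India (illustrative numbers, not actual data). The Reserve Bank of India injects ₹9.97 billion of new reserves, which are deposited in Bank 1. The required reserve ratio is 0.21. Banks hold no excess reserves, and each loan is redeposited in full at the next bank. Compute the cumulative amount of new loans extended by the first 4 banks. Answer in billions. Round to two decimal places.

₹22.90 billion

Bank i lends (1 − rr)^i of the original deposit: Bank 1 lends 9.97·0.7900 = 7.8763, Bank 2 lends 9.97·0.7900² ≈ 6.2223, and so on.
Summing a geometric series: total = 9.97·[0.7900·(1 − 0.7900^4) / (1 − 0.7900)] ≈ 22.8975 billion.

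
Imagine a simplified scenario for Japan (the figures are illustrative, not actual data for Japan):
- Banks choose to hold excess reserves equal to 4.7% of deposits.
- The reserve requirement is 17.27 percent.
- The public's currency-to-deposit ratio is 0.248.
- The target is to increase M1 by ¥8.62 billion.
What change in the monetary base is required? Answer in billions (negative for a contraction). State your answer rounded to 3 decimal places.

The money multiplier is m = (1 + c) / (rr + e + c) = (1 + 0.248) / (0.1727 + 0.047 + 0.248) ≈ 2.66838.
ΔMB = ΔM / m = (+8.62) / 2.66838 ≈ 3.2304 billion.

¥3.230 billion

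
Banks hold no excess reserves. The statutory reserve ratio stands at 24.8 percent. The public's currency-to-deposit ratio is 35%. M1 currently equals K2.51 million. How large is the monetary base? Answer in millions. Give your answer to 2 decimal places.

The money multiplier is m = (1 + c) / (rr + c) = (1 + 0.35) / (0.248 + 0.35) ≈ 2.2575.
MB = M / m = 2.51 / 2.2575 ≈ 1.1118 million.

K1.11 million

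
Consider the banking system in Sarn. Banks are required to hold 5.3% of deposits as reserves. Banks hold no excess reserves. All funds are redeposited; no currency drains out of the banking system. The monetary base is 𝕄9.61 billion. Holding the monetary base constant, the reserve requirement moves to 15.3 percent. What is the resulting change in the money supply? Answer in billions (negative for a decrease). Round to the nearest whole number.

Initially m₁ = 1 / (0.053) ≈ 18.8679, so M₁ = 18.8679 × 9.61 ≈ 181.3205 billion.
After the change m₂ = 1 / (0.153) ≈ 6.5359, so M₂ = 6.5359 × 9.61 ≈ 62.81 billion.
ΔM = M₂ − M₁ = 62.81 − 181.3205 = -118.5105 billion.

-119 billion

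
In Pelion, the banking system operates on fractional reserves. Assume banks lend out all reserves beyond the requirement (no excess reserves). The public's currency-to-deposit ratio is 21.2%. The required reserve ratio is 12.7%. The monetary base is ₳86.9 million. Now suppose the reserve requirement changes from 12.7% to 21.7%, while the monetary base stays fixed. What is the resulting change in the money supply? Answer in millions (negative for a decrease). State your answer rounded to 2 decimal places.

-65.18 million

Initially m₁ = (1 + 0.212) / (0.127 + 0.212) ≈ 3.57522, so M₁ = 3.57522 × 86.9 ≈ 310.6866 million.
After the change m₂ = (1 + 0.212) / (0.217 + 0.212) ≈ 2.82517, so M₂ = 2.82517 × 86.9 ≈ 245.5073 million.
ΔM = M₂ − M₁ = 245.5073 − 310.6866 = -65.1793 million.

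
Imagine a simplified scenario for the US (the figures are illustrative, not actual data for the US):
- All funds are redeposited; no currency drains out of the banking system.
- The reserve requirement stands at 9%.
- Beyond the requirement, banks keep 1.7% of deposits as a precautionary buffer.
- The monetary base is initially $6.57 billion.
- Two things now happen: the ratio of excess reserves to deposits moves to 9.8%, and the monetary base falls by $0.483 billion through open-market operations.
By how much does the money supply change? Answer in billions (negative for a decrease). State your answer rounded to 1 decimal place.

-29.0 billion

Before: m₁ = 1 / (0.09 + 0.017) ≈ 9.3458, MB₁ = 6.57, so M₁ = 9.3458 × 6.57 ≈ 61.4019 billion.
After: m₂ = 1 / (0.09 + 0.098) ≈ 5.3191, MB₂ = 6.57 − 0.483 = 6.087, so M₂ = 5.3191 × 6.087 ≈ 32.3774 billion.
ΔM = M₂ − M₁ = 32.3774 − 61.4019 = -29.0245 billion.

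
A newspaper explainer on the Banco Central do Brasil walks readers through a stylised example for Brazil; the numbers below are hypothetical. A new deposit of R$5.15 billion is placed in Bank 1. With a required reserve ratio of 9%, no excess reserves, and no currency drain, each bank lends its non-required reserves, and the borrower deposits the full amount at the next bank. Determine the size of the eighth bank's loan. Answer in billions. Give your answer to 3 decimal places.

Each bank lends a fraction (1 − rr) = 0.9100 of the deposit it receives, so Bank 8 receives 5.15·0.9100^7 and lends 5.15·0.9100^8 ≈ 2.4218 billion.

R$2.422 billion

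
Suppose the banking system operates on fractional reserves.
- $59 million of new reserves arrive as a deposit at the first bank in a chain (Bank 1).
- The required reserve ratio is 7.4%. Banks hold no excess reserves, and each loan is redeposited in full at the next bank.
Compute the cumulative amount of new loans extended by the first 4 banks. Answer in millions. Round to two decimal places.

Bank i lends (1 − rr)^i of the original deposit: Bank 1 lends 59·0.9260 = 54.6340, Bank 2 lends 59·0.9260² ≈ 50.5911, and so on.
Summing a geometric series: total = 59·[0.9260·(1 − 0.9260^4) / (1 − 0.9260)] ≈ 195.4531 million.

$195.45 million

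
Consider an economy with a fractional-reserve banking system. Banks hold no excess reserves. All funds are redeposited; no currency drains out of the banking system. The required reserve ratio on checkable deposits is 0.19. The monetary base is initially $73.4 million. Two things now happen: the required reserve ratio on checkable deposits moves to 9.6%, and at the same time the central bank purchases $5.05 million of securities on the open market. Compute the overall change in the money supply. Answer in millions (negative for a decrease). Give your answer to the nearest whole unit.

$431 million

Before: m₁ = 1 / (0.19) ≈ 5.2632, MB₁ = 73.4, so M₁ = 5.2632 × 73.4 ≈ 386.3189 million.
After: m₂ = 1 / (0.096) ≈ 10.4167, MB₂ = 73.4 + 5.05 = 78.45, so M₂ = 10.4167 × 78.45 ≈ 817.1901 million.
ΔM = M₂ − M₁ = 817.1901 − 386.3189 = 430.8712 million.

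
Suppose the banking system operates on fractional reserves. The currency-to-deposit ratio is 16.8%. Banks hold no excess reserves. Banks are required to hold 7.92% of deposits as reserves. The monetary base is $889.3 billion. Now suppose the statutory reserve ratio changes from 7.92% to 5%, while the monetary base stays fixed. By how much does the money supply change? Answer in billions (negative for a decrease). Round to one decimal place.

$562.8 billion

Initially m₁ = (1 + 0.168) / (0.0792 + 0.168) ≈ 4.72492, so M₁ = 4.72492 × 889.3 ≈ 4201.8714 billion.
After the change m₂ = (1 + 0.168) / (0.05 + 0.168) ≈ 5.35780, so M₂ = 5.35780 × 889.3 ≈ 4764.6915 billion.
ΔM = M₂ − M₁ = 4764.6915 − 4201.8714 = 562.8201 billion.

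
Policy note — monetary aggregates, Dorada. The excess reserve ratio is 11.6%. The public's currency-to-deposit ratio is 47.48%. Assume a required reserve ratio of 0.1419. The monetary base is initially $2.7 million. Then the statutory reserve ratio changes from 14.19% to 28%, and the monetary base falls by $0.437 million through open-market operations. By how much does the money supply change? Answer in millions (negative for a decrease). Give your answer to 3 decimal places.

Before: m₁ = (1 + 0.4748) / (0.1419 + 0.116 + 0.4748) ≈ 2.01283, MB₁ = 2.7, so M₁ = 2.01283 × 2.7 ≈ 5.4346 million.
After: m₂ = (1 + 0.4748) / (0.28 + 0.116 + 0.4748) ≈ 1.69362, MB₂ = 2.7 − 0.437 = 2.263, so M₂ = 1.69362 × 2.263 ≈ 3.8327 million.
ΔM = M₂ − M₁ = 3.8327 − 5.4346 = -1.6019 million.

-1.602 million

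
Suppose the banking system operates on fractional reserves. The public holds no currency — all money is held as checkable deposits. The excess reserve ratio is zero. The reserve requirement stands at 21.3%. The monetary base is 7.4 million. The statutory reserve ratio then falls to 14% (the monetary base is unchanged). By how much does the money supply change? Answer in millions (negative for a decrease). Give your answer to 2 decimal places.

18.12 million

Initially m₁ = 1 / (0.213) ≈ 4.6948, so M₁ = 4.6948 × 7.4 ≈ 34.7415 million.
After the change m₂ = 1 / (0.14) ≈ 7.1429, so M₂ = 7.1429 × 7.4 ≈ 52.8575 million.
ΔM = M₂ − M₁ = 52.8575 − 34.7415 = 18.116 million.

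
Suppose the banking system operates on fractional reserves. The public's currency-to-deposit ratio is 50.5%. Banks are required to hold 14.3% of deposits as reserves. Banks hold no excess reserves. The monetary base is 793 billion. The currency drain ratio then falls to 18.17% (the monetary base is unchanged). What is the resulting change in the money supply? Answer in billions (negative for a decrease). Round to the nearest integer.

Initially m₁ = (1 + 0.505) / (0.143 + 0.505) ≈ 2.3225, so M₁ = 2.3225 × 793 = 1841.7425 billion.
After the change m₂ = (1 + 0.1817) / (0.143 + 0.1817) ≈ 3.6394, so M₂ = 3.6394 × 793 = 2886.0442 billion.
ΔM = M₂ − M₁ = 2886.0442 − 1841.7425 = 1044.3017 billion.

1044 billion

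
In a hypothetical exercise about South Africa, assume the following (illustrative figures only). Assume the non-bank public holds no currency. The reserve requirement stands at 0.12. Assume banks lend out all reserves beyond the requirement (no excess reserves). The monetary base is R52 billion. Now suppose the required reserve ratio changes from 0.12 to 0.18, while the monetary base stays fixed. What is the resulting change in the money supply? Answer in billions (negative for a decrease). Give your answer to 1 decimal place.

Initially m₁ = 1 / (0.12) ≈ 8.3333, so M₁ = 8.3333 × 52 = 433.3316 billion.
After the change m₂ = 1 / (0.18) ≈ 5.5556, so M₂ = 5.5556 × 52 = 288.8912 billion.
ΔM = M₂ − M₁ = 288.8912 − 433.3316 = -144.4404 billion.

-144.4 billion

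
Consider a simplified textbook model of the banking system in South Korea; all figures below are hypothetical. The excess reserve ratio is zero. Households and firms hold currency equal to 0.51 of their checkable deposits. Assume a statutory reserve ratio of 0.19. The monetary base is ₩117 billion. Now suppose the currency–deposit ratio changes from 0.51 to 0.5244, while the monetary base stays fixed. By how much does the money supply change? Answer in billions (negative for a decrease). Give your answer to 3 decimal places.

-2.729 billion

Initially m₁ = (1 + 0.51) / (0.19 + 0.51) ≈ 2.1571429, so M₁ = 2.1571429 × 117 ≈ 252.3857 billion.
After the change m₂ = (1 + 0.5244) / (0.19 + 0.5244) ≈ 2.1338186, so M₂ = 2.1338186 × 117 ≈ 249.6568 billion.
ΔM = M₂ − M₁ = 249.6568 − 252.3857 = -2.7289 billion.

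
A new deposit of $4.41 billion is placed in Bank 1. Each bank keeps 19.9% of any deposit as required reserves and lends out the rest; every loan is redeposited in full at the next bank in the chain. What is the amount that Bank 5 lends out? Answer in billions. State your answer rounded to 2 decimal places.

Each bank lends a fraction (1 − rr) = 0.8010 of the deposit it receives, so Bank 5 receives 4.41·0.8010^4 and lends 4.41·0.8010^5 ≈ 1.4541 billion.

$1.45 billion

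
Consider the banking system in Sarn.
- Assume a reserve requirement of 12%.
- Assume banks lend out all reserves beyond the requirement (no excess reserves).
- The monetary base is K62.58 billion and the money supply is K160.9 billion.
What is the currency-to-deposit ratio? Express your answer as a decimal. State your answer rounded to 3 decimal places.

0.440

Using m = M/MB = 160.9/62.58 ≈ 2.571109. From m = (1 + c)/(c + rr + e), rearranging gives 1 + c = m·(c + rr + e), so c·(1 − m) = m·(rr + e) − 1.
Hence c = [m·(rr + e) − 1]/(1 − m) = [2.571109 × (0.12 + 0) − 1] / (1 − 2.571109) ≈ 0.440114.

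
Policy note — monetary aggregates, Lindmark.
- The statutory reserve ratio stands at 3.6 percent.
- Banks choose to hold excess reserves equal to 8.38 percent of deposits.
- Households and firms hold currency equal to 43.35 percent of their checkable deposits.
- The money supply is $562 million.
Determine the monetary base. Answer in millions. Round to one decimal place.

The money multiplier is m = (1 + c) / (rr + e + c) = (1 + 0.4335) / (0.036 + 0.0838 + 0.4335) ≈ 2.59082.
MB = M / m = 562 / 2.59082 ≈ 216.9197 million.

$216.9 million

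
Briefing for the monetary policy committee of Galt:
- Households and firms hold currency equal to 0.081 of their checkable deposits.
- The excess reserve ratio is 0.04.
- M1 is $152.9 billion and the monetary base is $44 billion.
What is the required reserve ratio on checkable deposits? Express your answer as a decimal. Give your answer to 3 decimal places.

Using m = M/MB = 152.9/44 = 3.475000. Since m = (1 + c)/(c + rr + e), the denominator satisfies c + rr + e = (1 + c)/m = (1 + 0.081) / 3.475000 ≈ 0.311079.
With c = 0.081 and e = 0.04, the required reserve ratio on checkable deposits is 0.311079 − 0.081 − 0.04 = 0.190079.

0.190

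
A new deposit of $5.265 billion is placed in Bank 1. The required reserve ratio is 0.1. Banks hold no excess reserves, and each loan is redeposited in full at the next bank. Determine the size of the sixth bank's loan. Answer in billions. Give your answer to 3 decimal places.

Each bank lends a fraction (1 − rr) = 0.9000 of the deposit it receives, so Bank 6 receives 5.265·0.9000^5 and lends 5.265·0.9000^6 ≈ 2.7980 billion.

$2.798 billion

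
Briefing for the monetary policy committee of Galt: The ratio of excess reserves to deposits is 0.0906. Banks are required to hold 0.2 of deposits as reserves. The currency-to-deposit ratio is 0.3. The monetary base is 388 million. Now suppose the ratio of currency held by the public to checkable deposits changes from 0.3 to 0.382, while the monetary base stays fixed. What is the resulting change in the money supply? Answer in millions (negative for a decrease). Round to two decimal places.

-56.82 million

Initially m₁ = (1 + 0.3) / (0.2 + 0.0906 + 0.3) ≈ 2.201151, so M₁ = 2.201151 × 388 ≈ 854.0466 million.
After the change m₂ = (1 + 0.382) / (0.2 + 0.0906 + 0.382) ≈ 2.054713, so M₂ = 2.054713 × 388 ≈ 797.2286 million.
ΔM = M₂ − M₁ = 797.2286 − 854.0466 = -56.818 million.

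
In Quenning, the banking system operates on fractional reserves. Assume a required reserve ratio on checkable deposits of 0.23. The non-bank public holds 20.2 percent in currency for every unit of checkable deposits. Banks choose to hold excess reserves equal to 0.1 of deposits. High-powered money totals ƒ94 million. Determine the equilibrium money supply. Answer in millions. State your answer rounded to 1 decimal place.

The money multiplier is m = (1 + c) / (rr + e + c) = (1 + 0.202) / (0.23 + 0.1 + 0.202) ≈ 2.2594.
So M = m × MB = 2.2594 × 94 = 212.3836 million.

ƒ212.4 million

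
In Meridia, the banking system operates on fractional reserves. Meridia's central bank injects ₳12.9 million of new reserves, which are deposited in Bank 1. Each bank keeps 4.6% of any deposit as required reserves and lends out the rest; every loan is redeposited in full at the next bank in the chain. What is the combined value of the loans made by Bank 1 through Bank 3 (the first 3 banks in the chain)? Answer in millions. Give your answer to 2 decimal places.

Bank i lends (1 − rr)^i of the original deposit: Bank 1 lends 12.9·0.9540 = 12.3066, Bank 2 lends 12.9·0.9540² ≈ 11.7405, and so on.
Summing a geometric series: total = 12.9·[0.9540·(1 − 0.9540^3) / (1 − 0.9540)] ≈ 35.2475 million.

₳35.25 million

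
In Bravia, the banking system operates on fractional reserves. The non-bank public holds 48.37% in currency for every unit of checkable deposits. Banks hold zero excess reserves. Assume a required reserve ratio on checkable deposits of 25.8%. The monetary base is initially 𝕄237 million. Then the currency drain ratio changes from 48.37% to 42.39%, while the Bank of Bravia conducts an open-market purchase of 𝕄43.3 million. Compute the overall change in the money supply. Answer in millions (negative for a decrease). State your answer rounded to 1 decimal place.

Before: m₁ = (1 + 0.4837) / (0.258 + 0.4837) ≈ 2.00040, MB₁ = 237, so M₁ = 2.00040 × 237 = 474.0948 million.
After: m₂ = (1 + 0.4239) / (0.258 + 0.4239) ≈ 2.08814, MB₂ = 237 + 43.3 = 280.3, so M₂ = 2.08814 × 280.3 ≈ 585.3056 million.
ΔM = M₂ − M₁ = 585.3056 − 474.0948 = 111.2108 million.

𝕄111.2 million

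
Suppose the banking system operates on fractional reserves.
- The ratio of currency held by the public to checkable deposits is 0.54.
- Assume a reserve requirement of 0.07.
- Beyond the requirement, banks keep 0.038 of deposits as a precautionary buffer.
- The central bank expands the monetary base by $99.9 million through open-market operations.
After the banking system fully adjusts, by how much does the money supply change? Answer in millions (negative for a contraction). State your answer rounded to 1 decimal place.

$237.4 million

The money multiplier is m = (1 + c) / (rr + e + c) = (1 + 0.54) / (0.07 + 0.038 + 0.54) ≈ 2.3765.
The purchase adds 99.9 million of base, so ΔM = m × ΔMB = 2.3765 × (+99.9) ≈ 237.4124 million.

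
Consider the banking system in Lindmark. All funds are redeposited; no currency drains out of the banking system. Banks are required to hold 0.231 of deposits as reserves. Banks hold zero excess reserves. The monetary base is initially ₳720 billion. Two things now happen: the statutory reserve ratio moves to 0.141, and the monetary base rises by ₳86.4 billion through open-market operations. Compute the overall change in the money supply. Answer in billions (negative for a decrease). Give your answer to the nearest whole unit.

₳2602 billion

Before: m₁ = 1 / (0.231) ≈ 4.3290, MB₁ = 720, so M₁ = 4.3290 × 720 = 3116.88 billion.
After: m₂ = 1 / (0.141) ≈ 7.0922, MB₂ = 720 + 86.4 = 806.4, so M₂ = 7.0922 × 806.4 ≈ 5719.1501 billion.
ΔM = M₂ − M₁ = 5719.1501 − 3116.88 = 2602.2701 billion.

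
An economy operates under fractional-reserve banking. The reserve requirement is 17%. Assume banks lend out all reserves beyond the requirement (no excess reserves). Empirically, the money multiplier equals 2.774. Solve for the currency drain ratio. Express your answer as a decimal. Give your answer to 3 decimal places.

Using m = 2.774. From m = (1 + c)/(c + rr + e), rearranging gives 1 + c = m·(c + rr + e), so c·(1 − m) = m·(rr + e) − 1.
Hence c = [m·(rr + e) − 1]/(1 − m) = [2.774 × (0.17 + 0) − 1] / (1 − 2.774) ≈ 0.297869.

0.298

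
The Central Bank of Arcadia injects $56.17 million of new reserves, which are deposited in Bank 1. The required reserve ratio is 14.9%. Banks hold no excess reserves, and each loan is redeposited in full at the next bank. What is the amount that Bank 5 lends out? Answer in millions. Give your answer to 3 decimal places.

$25.070 million

Each bank lends a fraction (1 − rr) = 0.8510 of the deposit it receives, so Bank 5 receives 56.17·0.8510^4 and lends 56.17·0.8510^5 ≈ 25.0699 million.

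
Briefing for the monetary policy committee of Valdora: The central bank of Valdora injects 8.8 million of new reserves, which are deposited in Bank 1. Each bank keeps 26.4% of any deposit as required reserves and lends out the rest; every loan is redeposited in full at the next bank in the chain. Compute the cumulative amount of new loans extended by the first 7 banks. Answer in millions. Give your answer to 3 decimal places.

Bank i lends (1 − rr)^i of the original deposit: Bank 1 lends 8.8·0.7360 = 6.4768, Bank 2 lends 8.8·0.7360² ≈ 4.7669, and so on.
Summing a geometric series: total = 8.8·[0.7360·(1 − 0.7360^7) / (1 − 0.7360)] ≈ 21.6632 million.

21.663 million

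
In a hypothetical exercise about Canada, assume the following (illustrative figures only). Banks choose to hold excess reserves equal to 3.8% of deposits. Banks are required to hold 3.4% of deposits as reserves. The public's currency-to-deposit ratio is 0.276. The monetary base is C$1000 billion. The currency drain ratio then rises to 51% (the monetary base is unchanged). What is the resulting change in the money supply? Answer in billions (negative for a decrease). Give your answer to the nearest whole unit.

-1072 billion

Initially m₁ = (1 + 0.276) / (0.034 + 0.038 + 0.276) ≈ 3.6667, so M₁ = 3.6667 × 1000 = 3666.7 billion.
After the change m₂ = (1 + 0.51) / (0.034 + 0.038 + 0.51) ≈ 2.5945, so M₂ = 2.5945 × 1000 = 2594.5 billion.
ΔM = M₂ − M₁ = 2594.5 − 3666.7 = -1072.2 billion.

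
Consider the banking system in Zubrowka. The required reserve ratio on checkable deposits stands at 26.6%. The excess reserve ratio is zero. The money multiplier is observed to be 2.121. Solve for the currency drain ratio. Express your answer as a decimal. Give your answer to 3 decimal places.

Using m = 2.121. From m = (1 + c)/(c + rr + e), rearranging gives 1 + c = m·(c + rr + e), so c·(1 − m) = m·(rr + e) − 1.
Hence c = [m·(rr + e) − 1]/(1 − m) = [2.121 × (0.266 + 0) − 1] / (1 − 2.121) ≈ 0.388773.

0.389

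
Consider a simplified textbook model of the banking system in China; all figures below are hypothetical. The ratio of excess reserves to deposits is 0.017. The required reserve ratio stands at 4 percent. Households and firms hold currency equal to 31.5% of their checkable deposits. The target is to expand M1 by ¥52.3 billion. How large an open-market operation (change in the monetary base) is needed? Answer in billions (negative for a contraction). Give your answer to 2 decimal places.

¥14.80 billion

The money multiplier is m = (1 + c) / (rr + e + c) = (1 + 0.315) / (0.04 + 0.017 + 0.315) ≈ 3.53495.
ΔMB = ΔM / m = (+52.3) / 3.53495 ≈ 14.7951 billion.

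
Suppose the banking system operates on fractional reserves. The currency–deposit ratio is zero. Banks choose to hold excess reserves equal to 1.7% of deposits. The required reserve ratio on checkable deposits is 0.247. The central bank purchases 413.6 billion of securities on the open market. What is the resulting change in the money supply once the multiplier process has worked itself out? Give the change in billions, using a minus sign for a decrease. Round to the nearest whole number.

1567 billion

The money multiplier is m = 1 / (rr + e) = 1 / (0.247 + 0.017) ≈ 3.7879.
The purchase adds 413.6 billion of base, so ΔM = m × ΔMB = 3.7879 × (+413.6) ≈ 1566.6754 billion.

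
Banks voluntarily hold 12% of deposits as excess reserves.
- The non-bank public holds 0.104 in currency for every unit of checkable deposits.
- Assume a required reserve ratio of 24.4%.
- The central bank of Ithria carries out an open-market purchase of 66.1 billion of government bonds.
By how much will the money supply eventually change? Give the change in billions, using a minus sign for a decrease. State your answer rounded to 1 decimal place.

155.9 billion

The money multiplier is m = (1 + c) / (rr + e + c) = (1 + 0.104) / (0.244 + 0.12 + 0.104) ≈ 2.3590.
The purchase adds 66.1 billion of base, so ΔM = m × ΔMB = 2.3590 × (+66.1) = 155.9299 billion.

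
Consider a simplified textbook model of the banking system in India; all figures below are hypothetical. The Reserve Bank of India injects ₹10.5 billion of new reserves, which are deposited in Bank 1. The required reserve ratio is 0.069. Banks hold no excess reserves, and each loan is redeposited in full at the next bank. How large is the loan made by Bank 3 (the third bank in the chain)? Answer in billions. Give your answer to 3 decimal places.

Each bank lends a fraction (1 − rr) = 0.9310 of the deposit it receives, so Bank 3 receives 10.5·0.9310^2 and lends 10.5·0.9310^3 ≈ 8.4730 billion.

₹8.473 billion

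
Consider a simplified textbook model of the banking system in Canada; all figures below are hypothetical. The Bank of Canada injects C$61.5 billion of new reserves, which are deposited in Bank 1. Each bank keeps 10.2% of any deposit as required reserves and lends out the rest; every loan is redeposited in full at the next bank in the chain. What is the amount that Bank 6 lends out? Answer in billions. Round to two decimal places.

Each bank lends a fraction (1 − rr) = 0.8980 of the deposit it receives, so Bank 6 receives 61.5·0.8980^5 and lends 61.5·0.8980^6 ≈ 32.2503 billion.

C$32.25 billion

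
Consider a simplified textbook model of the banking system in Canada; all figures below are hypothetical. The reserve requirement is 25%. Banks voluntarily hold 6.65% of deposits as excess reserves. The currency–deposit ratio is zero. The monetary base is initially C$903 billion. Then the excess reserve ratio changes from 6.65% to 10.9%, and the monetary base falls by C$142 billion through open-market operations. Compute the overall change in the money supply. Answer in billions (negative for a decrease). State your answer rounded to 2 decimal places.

Before: m₁ = 1 / (0.25 + 0.0665) ≈ 3.159558, MB₁ = 903, so M₁ = 3.159558 × 903 ≈ 2853.0809 billion.
After: m₂ = 1 / (0.25 + 0.109) ≈ 2.785515, MB₂ = 903 − 142 = 761, so M₂ = 2.785515 × 761 ≈ 2119.7769 billion.
ΔM = M₂ − M₁ = 2119.7769 − 2853.0809 = -733.304 billion.

-733.30 billion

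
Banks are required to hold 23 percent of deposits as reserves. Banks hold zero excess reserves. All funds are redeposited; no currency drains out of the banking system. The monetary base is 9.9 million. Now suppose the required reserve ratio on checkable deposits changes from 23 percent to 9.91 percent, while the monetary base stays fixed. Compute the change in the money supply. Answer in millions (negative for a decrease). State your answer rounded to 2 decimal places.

56.86 million

Initially m₁ = 1 / (0.23) ≈ 4.3478, so M₁ = 4.3478 × 9.9 ≈ 43.0432 million.
After the change m₂ = 1 / (0.0991) ≈ 10.0908, so M₂ = 10.0908 × 9.9 ≈ 99.8989 million.
ΔM = M₂ − M₁ = 99.8989 − 43.0432 = 56.8557 million.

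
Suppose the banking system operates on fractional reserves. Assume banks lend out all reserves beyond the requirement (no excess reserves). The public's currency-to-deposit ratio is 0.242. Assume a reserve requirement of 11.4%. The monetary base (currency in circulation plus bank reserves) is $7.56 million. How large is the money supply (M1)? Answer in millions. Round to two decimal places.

$26.38 million

The money multiplier is m = (1 + c) / (rr + c) = (1 + 0.242) / (0.114 + 0.242) ≈ 3.4888.
So M = m × MB = 3.4888 × 7.56 ≈ 26.3753 million.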